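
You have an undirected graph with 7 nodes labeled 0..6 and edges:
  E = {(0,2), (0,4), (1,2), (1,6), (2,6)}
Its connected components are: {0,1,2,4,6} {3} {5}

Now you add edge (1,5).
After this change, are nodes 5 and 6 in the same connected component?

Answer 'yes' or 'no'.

Initial components: {0,1,2,4,6} {3} {5}
Adding edge (1,5): merges {0,1,2,4,6} and {5}.
New components: {0,1,2,4,5,6} {3}
Are 5 and 6 in the same component? yes

Answer: yes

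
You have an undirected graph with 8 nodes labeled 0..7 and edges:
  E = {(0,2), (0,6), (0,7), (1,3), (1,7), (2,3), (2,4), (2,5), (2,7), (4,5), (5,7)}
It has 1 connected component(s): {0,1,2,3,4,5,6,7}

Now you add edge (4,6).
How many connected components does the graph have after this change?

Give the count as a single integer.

Initial component count: 1
Add (4,6): endpoints already in same component. Count unchanged: 1.
New component count: 1

Answer: 1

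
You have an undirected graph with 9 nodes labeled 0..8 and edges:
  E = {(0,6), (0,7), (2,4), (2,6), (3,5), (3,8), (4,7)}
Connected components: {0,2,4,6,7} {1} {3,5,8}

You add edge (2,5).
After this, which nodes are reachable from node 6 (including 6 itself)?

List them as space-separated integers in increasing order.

Answer: 0 2 3 4 5 6 7 8

Derivation:
Before: nodes reachable from 6: {0,2,4,6,7}
Adding (2,5): merges 6's component with another. Reachability grows.
After: nodes reachable from 6: {0,2,3,4,5,6,7,8}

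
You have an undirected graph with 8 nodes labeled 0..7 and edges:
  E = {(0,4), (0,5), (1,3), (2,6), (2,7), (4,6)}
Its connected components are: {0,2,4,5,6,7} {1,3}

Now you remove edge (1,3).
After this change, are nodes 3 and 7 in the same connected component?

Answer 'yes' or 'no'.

Initial components: {0,2,4,5,6,7} {1,3}
Removing edge (1,3): it was a bridge — component count 2 -> 3.
New components: {0,2,4,5,6,7} {1} {3}
Are 3 and 7 in the same component? no

Answer: no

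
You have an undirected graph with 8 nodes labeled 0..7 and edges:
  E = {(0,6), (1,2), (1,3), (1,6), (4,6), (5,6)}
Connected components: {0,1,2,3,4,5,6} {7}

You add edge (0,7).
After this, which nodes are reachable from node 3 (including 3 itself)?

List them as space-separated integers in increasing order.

Before: nodes reachable from 3: {0,1,2,3,4,5,6}
Adding (0,7): merges 3's component with another. Reachability grows.
After: nodes reachable from 3: {0,1,2,3,4,5,6,7}

Answer: 0 1 2 3 4 5 6 7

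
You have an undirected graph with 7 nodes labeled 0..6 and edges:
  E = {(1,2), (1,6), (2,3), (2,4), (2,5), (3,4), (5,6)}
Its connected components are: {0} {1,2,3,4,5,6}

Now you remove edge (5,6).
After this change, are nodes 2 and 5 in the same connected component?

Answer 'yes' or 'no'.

Answer: yes

Derivation:
Initial components: {0} {1,2,3,4,5,6}
Removing edge (5,6): not a bridge — component count unchanged at 2.
New components: {0} {1,2,3,4,5,6}
Are 2 and 5 in the same component? yes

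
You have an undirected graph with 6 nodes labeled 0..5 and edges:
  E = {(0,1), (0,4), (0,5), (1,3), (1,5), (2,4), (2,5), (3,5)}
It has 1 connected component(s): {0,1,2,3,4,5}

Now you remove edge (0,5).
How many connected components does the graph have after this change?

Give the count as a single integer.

Initial component count: 1
Remove (0,5): not a bridge. Count unchanged: 1.
  After removal, components: {0,1,2,3,4,5}
New component count: 1

Answer: 1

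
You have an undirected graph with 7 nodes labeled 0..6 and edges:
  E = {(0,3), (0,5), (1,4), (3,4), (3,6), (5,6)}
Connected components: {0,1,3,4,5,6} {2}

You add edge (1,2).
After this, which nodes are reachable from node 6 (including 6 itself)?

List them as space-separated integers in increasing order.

Answer: 0 1 2 3 4 5 6

Derivation:
Before: nodes reachable from 6: {0,1,3,4,5,6}
Adding (1,2): merges 6's component with another. Reachability grows.
After: nodes reachable from 6: {0,1,2,3,4,5,6}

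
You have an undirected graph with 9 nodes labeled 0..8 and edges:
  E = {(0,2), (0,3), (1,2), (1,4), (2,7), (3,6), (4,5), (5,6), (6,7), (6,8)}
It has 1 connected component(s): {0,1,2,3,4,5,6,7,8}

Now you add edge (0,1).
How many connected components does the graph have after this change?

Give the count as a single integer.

Initial component count: 1
Add (0,1): endpoints already in same component. Count unchanged: 1.
New component count: 1

Answer: 1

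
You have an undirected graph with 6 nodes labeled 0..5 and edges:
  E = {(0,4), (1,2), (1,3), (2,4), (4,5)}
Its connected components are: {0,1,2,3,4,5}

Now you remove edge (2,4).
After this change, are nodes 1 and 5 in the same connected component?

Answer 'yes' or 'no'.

Answer: no

Derivation:
Initial components: {0,1,2,3,4,5}
Removing edge (2,4): it was a bridge — component count 1 -> 2.
New components: {0,4,5} {1,2,3}
Are 1 and 5 in the same component? no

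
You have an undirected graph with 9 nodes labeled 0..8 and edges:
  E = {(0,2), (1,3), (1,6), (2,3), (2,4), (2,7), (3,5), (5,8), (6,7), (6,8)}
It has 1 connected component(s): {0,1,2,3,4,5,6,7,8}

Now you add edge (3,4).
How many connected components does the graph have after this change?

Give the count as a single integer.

Initial component count: 1
Add (3,4): endpoints already in same component. Count unchanged: 1.
New component count: 1

Answer: 1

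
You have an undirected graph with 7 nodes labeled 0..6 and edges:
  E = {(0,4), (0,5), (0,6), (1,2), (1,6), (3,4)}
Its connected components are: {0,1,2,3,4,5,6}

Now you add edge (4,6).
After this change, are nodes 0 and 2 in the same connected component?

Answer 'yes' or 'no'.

Initial components: {0,1,2,3,4,5,6}
Adding edge (4,6): both already in same component {0,1,2,3,4,5,6}. No change.
New components: {0,1,2,3,4,5,6}
Are 0 and 2 in the same component? yes

Answer: yes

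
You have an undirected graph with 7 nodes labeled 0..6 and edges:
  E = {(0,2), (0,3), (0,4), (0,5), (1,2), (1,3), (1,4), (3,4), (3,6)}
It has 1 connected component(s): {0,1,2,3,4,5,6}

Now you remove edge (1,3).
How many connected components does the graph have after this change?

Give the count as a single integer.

Answer: 1

Derivation:
Initial component count: 1
Remove (1,3): not a bridge. Count unchanged: 1.
  After removal, components: {0,1,2,3,4,5,6}
New component count: 1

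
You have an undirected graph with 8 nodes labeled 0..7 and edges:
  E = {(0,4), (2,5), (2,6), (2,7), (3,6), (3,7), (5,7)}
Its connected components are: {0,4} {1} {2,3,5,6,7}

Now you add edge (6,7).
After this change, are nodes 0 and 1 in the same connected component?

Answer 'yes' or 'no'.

Answer: no

Derivation:
Initial components: {0,4} {1} {2,3,5,6,7}
Adding edge (6,7): both already in same component {2,3,5,6,7}. No change.
New components: {0,4} {1} {2,3,5,6,7}
Are 0 and 1 in the same component? no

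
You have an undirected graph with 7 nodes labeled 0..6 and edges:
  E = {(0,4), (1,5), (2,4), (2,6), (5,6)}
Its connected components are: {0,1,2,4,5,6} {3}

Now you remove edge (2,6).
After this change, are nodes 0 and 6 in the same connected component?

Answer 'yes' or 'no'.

Answer: no

Derivation:
Initial components: {0,1,2,4,5,6} {3}
Removing edge (2,6): it was a bridge — component count 2 -> 3.
New components: {0,2,4} {1,5,6} {3}
Are 0 and 6 in the same component? no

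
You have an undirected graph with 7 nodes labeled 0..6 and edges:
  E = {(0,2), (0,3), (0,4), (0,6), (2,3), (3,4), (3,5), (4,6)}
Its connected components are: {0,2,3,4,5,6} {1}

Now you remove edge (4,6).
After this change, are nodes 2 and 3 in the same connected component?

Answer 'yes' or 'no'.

Answer: yes

Derivation:
Initial components: {0,2,3,4,5,6} {1}
Removing edge (4,6): not a bridge — component count unchanged at 2.
New components: {0,2,3,4,5,6} {1}
Are 2 and 3 in the same component? yes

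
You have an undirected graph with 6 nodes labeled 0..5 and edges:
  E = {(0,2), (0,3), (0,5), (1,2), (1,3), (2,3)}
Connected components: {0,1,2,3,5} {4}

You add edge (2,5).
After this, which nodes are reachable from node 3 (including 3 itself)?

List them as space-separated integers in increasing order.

Before: nodes reachable from 3: {0,1,2,3,5}
Adding (2,5): both endpoints already in same component. Reachability from 3 unchanged.
After: nodes reachable from 3: {0,1,2,3,5}

Answer: 0 1 2 3 5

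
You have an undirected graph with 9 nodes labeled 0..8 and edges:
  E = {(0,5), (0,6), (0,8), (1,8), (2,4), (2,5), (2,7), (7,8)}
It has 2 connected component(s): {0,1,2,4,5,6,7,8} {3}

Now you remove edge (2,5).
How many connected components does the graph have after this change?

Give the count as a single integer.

Answer: 2

Derivation:
Initial component count: 2
Remove (2,5): not a bridge. Count unchanged: 2.
  After removal, components: {0,1,2,4,5,6,7,8} {3}
New component count: 2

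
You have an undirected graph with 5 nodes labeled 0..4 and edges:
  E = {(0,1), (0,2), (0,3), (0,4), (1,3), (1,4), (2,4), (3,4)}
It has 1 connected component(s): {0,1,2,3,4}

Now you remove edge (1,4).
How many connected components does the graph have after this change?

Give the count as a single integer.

Initial component count: 1
Remove (1,4): not a bridge. Count unchanged: 1.
  After removal, components: {0,1,2,3,4}
New component count: 1

Answer: 1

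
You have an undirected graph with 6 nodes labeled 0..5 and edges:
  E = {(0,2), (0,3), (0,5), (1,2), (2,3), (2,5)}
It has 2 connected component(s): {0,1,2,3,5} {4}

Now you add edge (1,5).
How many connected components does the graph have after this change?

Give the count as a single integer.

Answer: 2

Derivation:
Initial component count: 2
Add (1,5): endpoints already in same component. Count unchanged: 2.
New component count: 2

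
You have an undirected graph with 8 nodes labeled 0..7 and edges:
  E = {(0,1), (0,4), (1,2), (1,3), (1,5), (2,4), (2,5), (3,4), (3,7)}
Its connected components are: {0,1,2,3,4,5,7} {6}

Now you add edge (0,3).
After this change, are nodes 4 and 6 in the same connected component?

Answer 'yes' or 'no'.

Answer: no

Derivation:
Initial components: {0,1,2,3,4,5,7} {6}
Adding edge (0,3): both already in same component {0,1,2,3,4,5,7}. No change.
New components: {0,1,2,3,4,5,7} {6}
Are 4 and 6 in the same component? no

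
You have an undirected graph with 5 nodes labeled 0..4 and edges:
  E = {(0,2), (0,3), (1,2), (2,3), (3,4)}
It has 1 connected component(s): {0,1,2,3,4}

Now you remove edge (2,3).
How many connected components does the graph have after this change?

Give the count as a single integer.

Initial component count: 1
Remove (2,3): not a bridge. Count unchanged: 1.
  After removal, components: {0,1,2,3,4}
New component count: 1

Answer: 1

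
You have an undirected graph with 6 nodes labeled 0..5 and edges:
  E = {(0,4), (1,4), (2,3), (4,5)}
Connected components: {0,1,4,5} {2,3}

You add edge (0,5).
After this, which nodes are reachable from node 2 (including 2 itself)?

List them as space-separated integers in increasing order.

Before: nodes reachable from 2: {2,3}
Adding (0,5): both endpoints already in same component. Reachability from 2 unchanged.
After: nodes reachable from 2: {2,3}

Answer: 2 3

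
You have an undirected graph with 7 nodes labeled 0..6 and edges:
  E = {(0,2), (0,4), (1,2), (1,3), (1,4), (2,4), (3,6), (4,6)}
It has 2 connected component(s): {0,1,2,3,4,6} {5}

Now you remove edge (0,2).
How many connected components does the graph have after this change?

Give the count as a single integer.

Initial component count: 2
Remove (0,2): not a bridge. Count unchanged: 2.
  After removal, components: {0,1,2,3,4,6} {5}
New component count: 2

Answer: 2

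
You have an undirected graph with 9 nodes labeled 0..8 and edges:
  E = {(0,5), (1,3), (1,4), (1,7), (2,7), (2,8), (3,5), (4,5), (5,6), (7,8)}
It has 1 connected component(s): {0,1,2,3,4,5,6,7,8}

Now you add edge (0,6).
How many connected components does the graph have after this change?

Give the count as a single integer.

Initial component count: 1
Add (0,6): endpoints already in same component. Count unchanged: 1.
New component count: 1

Answer: 1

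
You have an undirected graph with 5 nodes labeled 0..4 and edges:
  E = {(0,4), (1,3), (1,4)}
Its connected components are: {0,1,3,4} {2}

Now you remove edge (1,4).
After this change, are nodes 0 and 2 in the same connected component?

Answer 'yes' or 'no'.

Initial components: {0,1,3,4} {2}
Removing edge (1,4): it was a bridge — component count 2 -> 3.
New components: {0,4} {1,3} {2}
Are 0 and 2 in the same component? no

Answer: no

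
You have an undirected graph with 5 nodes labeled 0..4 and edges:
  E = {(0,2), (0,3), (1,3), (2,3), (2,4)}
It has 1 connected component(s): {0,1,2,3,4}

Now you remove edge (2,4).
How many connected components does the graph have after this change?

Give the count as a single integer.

Answer: 2

Derivation:
Initial component count: 1
Remove (2,4): it was a bridge. Count increases: 1 -> 2.
  After removal, components: {0,1,2,3} {4}
New component count: 2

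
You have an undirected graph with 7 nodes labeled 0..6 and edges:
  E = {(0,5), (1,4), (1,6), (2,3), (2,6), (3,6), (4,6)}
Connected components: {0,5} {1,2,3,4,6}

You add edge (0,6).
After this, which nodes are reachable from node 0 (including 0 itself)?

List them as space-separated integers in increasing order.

Answer: 0 1 2 3 4 5 6

Derivation:
Before: nodes reachable from 0: {0,5}
Adding (0,6): merges 0's component with another. Reachability grows.
After: nodes reachable from 0: {0,1,2,3,4,5,6}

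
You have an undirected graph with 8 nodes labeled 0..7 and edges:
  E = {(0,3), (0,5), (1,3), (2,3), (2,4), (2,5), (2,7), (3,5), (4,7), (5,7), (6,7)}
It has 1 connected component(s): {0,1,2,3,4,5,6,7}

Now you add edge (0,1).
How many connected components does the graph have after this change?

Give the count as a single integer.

Initial component count: 1
Add (0,1): endpoints already in same component. Count unchanged: 1.
New component count: 1

Answer: 1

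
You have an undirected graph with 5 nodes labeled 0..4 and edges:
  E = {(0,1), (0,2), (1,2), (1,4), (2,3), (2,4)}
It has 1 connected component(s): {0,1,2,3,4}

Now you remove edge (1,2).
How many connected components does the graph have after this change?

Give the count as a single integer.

Answer: 1

Derivation:
Initial component count: 1
Remove (1,2): not a bridge. Count unchanged: 1.
  After removal, components: {0,1,2,3,4}
New component count: 1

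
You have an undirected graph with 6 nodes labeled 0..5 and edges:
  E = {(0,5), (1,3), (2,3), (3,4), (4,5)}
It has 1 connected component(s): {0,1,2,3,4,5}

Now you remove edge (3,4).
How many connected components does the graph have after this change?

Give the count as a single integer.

Answer: 2

Derivation:
Initial component count: 1
Remove (3,4): it was a bridge. Count increases: 1 -> 2.
  After removal, components: {0,4,5} {1,2,3}
New component count: 2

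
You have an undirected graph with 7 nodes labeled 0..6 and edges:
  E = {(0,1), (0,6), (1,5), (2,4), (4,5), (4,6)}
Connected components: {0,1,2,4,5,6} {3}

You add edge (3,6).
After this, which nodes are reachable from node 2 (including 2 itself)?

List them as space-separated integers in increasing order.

Before: nodes reachable from 2: {0,1,2,4,5,6}
Adding (3,6): merges 2's component with another. Reachability grows.
After: nodes reachable from 2: {0,1,2,3,4,5,6}

Answer: 0 1 2 3 4 5 6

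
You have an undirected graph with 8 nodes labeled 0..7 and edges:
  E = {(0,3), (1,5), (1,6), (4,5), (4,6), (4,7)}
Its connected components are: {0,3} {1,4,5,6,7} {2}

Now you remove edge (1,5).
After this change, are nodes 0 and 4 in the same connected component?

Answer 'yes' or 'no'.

Initial components: {0,3} {1,4,5,6,7} {2}
Removing edge (1,5): not a bridge — component count unchanged at 3.
New components: {0,3} {1,4,5,6,7} {2}
Are 0 and 4 in the same component? no

Answer: no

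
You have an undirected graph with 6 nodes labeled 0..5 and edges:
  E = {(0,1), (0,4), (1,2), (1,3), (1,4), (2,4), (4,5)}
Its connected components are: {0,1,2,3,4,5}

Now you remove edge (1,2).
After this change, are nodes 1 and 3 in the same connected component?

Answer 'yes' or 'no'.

Initial components: {0,1,2,3,4,5}
Removing edge (1,2): not a bridge — component count unchanged at 1.
New components: {0,1,2,3,4,5}
Are 1 and 3 in the same component? yes

Answer: yes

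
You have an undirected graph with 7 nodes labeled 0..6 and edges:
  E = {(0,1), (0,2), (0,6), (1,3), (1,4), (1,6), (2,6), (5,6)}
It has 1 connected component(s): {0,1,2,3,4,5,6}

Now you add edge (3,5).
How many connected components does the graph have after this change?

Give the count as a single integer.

Answer: 1

Derivation:
Initial component count: 1
Add (3,5): endpoints already in same component. Count unchanged: 1.
New component count: 1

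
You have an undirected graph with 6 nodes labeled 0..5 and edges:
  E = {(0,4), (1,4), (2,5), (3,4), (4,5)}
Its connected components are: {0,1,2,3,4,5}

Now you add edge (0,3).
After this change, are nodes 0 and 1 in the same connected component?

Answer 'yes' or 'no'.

Initial components: {0,1,2,3,4,5}
Adding edge (0,3): both already in same component {0,1,2,3,4,5}. No change.
New components: {0,1,2,3,4,5}
Are 0 and 1 in the same component? yes

Answer: yes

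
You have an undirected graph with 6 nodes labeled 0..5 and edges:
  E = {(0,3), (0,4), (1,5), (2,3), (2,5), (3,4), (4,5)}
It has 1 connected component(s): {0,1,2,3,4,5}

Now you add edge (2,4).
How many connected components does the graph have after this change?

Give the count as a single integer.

Initial component count: 1
Add (2,4): endpoints already in same component. Count unchanged: 1.
New component count: 1

Answer: 1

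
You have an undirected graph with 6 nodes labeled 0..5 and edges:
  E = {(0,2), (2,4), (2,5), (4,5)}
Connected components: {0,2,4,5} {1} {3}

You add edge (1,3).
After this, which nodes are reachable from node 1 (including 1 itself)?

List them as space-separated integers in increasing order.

Answer: 1 3

Derivation:
Before: nodes reachable from 1: {1}
Adding (1,3): merges 1's component with another. Reachability grows.
After: nodes reachable from 1: {1,3}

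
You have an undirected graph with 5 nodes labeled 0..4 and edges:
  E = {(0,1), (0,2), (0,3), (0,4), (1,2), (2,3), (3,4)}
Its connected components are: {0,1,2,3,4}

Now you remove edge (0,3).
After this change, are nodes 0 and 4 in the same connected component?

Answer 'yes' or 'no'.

Initial components: {0,1,2,3,4}
Removing edge (0,3): not a bridge — component count unchanged at 1.
New components: {0,1,2,3,4}
Are 0 and 4 in the same component? yes

Answer: yes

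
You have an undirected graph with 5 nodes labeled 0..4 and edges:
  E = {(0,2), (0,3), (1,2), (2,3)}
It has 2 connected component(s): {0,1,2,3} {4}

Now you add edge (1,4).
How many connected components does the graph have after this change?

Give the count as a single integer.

Answer: 1

Derivation:
Initial component count: 2
Add (1,4): merges two components. Count decreases: 2 -> 1.
New component count: 1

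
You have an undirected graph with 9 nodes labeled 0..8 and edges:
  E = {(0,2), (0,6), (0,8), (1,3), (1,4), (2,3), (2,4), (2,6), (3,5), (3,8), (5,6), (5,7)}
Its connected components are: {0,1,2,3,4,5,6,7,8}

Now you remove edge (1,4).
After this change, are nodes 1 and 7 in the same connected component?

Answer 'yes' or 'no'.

Answer: yes

Derivation:
Initial components: {0,1,2,3,4,5,6,7,8}
Removing edge (1,4): not a bridge — component count unchanged at 1.
New components: {0,1,2,3,4,5,6,7,8}
Are 1 and 7 in the same component? yes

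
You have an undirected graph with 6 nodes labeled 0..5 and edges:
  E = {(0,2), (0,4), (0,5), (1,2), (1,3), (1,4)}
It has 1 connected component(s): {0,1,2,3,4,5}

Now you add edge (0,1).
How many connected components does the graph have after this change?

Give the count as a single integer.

Answer: 1

Derivation:
Initial component count: 1
Add (0,1): endpoints already in same component. Count unchanged: 1.
New component count: 1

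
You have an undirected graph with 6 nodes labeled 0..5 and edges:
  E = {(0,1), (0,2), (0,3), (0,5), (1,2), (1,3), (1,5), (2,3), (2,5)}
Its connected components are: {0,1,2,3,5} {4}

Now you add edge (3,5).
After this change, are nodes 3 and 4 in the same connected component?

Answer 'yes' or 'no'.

Initial components: {0,1,2,3,5} {4}
Adding edge (3,5): both already in same component {0,1,2,3,5}. No change.
New components: {0,1,2,3,5} {4}
Are 3 and 4 in the same component? no

Answer: no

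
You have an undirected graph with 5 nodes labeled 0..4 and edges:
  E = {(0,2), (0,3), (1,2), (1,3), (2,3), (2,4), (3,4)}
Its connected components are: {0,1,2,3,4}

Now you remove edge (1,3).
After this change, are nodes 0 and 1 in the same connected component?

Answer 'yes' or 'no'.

Initial components: {0,1,2,3,4}
Removing edge (1,3): not a bridge — component count unchanged at 1.
New components: {0,1,2,3,4}
Are 0 and 1 in the same component? yes

Answer: yes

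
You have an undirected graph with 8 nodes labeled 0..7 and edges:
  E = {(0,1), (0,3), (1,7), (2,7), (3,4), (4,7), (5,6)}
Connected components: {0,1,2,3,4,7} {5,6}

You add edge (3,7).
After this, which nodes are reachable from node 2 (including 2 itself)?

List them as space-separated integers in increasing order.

Answer: 0 1 2 3 4 7

Derivation:
Before: nodes reachable from 2: {0,1,2,3,4,7}
Adding (3,7): both endpoints already in same component. Reachability from 2 unchanged.
After: nodes reachable from 2: {0,1,2,3,4,7}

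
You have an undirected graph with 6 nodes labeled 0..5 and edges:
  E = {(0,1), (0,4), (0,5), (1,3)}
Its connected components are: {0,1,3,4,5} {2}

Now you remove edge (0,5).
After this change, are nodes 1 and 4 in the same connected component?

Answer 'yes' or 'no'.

Initial components: {0,1,3,4,5} {2}
Removing edge (0,5): it was a bridge — component count 2 -> 3.
New components: {0,1,3,4} {2} {5}
Are 1 and 4 in the same component? yes

Answer: yes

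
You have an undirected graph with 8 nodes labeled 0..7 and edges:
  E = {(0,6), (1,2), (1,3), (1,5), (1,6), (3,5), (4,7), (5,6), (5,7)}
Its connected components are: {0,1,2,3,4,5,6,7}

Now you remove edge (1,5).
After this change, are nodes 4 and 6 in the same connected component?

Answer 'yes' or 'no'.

Answer: yes

Derivation:
Initial components: {0,1,2,3,4,5,6,7}
Removing edge (1,5): not a bridge — component count unchanged at 1.
New components: {0,1,2,3,4,5,6,7}
Are 4 and 6 in the same component? yes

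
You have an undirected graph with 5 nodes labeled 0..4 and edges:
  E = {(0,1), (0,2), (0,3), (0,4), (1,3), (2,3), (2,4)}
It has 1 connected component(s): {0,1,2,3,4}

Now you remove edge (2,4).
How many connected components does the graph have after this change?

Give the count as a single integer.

Answer: 1

Derivation:
Initial component count: 1
Remove (2,4): not a bridge. Count unchanged: 1.
  After removal, components: {0,1,2,3,4}
New component count: 1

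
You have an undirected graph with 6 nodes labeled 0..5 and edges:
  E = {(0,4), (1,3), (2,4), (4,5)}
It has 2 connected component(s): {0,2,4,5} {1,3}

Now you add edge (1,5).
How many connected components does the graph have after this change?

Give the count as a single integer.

Answer: 1

Derivation:
Initial component count: 2
Add (1,5): merges two components. Count decreases: 2 -> 1.
New component count: 1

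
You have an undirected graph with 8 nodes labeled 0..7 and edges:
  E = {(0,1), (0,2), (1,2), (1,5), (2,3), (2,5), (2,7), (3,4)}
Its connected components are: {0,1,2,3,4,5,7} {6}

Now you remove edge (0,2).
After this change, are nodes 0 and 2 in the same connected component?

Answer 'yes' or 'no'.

Initial components: {0,1,2,3,4,5,7} {6}
Removing edge (0,2): not a bridge — component count unchanged at 2.
New components: {0,1,2,3,4,5,7} {6}
Are 0 and 2 in the same component? yes

Answer: yes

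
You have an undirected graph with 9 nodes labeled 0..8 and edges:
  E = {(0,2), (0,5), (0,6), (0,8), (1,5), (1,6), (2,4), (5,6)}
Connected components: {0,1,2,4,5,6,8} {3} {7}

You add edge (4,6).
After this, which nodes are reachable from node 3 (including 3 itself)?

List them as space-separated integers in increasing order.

Before: nodes reachable from 3: {3}
Adding (4,6): both endpoints already in same component. Reachability from 3 unchanged.
After: nodes reachable from 3: {3}

Answer: 3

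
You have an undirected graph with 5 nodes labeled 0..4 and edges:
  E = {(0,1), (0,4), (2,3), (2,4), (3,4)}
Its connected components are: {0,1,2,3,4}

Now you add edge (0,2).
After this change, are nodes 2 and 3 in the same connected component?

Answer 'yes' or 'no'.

Initial components: {0,1,2,3,4}
Adding edge (0,2): both already in same component {0,1,2,3,4}. No change.
New components: {0,1,2,3,4}
Are 2 and 3 in the same component? yes

Answer: yes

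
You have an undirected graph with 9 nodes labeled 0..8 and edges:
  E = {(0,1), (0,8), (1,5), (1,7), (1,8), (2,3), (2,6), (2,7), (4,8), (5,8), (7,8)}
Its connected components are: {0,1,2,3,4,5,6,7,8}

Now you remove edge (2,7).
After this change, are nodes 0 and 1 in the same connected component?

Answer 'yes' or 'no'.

Answer: yes

Derivation:
Initial components: {0,1,2,3,4,5,6,7,8}
Removing edge (2,7): it was a bridge — component count 1 -> 2.
New components: {0,1,4,5,7,8} {2,3,6}
Are 0 and 1 in the same component? yes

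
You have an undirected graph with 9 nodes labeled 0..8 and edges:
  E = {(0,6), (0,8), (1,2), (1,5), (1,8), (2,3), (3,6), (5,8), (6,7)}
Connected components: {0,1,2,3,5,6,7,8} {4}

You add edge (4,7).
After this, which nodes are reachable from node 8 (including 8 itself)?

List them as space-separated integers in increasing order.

Answer: 0 1 2 3 4 5 6 7 8

Derivation:
Before: nodes reachable from 8: {0,1,2,3,5,6,7,8}
Adding (4,7): merges 8's component with another. Reachability grows.
After: nodes reachable from 8: {0,1,2,3,4,5,6,7,8}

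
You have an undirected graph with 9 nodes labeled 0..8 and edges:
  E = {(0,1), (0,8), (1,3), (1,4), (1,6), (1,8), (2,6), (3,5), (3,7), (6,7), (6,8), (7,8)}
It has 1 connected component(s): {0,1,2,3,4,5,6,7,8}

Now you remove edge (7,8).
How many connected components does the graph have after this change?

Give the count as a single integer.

Initial component count: 1
Remove (7,8): not a bridge. Count unchanged: 1.
  After removal, components: {0,1,2,3,4,5,6,7,8}
New component count: 1

Answer: 1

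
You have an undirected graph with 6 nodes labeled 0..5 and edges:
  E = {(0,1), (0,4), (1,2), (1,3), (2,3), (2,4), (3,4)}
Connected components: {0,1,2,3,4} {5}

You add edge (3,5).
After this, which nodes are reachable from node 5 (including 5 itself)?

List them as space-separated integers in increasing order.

Before: nodes reachable from 5: {5}
Adding (3,5): merges 5's component with another. Reachability grows.
After: nodes reachable from 5: {0,1,2,3,4,5}

Answer: 0 1 2 3 4 5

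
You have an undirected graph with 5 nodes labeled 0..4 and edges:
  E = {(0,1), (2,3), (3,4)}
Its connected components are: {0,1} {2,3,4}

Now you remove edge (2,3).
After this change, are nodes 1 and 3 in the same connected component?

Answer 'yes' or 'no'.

Answer: no

Derivation:
Initial components: {0,1} {2,3,4}
Removing edge (2,3): it was a bridge — component count 2 -> 3.
New components: {0,1} {2} {3,4}
Are 1 and 3 in the same component? no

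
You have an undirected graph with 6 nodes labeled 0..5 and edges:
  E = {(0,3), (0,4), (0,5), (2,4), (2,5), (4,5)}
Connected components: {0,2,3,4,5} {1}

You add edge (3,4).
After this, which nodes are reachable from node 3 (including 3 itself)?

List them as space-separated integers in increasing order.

Before: nodes reachable from 3: {0,2,3,4,5}
Adding (3,4): both endpoints already in same component. Reachability from 3 unchanged.
After: nodes reachable from 3: {0,2,3,4,5}

Answer: 0 2 3 4 5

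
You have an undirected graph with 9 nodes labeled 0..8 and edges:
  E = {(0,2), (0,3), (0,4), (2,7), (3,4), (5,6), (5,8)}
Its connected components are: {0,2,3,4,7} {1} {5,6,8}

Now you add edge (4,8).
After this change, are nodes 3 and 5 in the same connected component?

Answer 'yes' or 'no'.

Initial components: {0,2,3,4,7} {1} {5,6,8}
Adding edge (4,8): merges {0,2,3,4,7} and {5,6,8}.
New components: {0,2,3,4,5,6,7,8} {1}
Are 3 and 5 in the same component? yes

Answer: yes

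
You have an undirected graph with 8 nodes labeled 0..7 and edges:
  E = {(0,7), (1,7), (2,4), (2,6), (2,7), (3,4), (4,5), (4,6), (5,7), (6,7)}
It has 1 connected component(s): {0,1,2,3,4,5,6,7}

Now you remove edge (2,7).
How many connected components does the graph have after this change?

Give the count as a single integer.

Initial component count: 1
Remove (2,7): not a bridge. Count unchanged: 1.
  After removal, components: {0,1,2,3,4,5,6,7}
New component count: 1

Answer: 1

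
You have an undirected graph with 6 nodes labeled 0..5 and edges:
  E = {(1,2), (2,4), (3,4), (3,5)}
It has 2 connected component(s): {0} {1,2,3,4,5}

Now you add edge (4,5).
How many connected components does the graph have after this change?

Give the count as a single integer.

Answer: 2

Derivation:
Initial component count: 2
Add (4,5): endpoints already in same component. Count unchanged: 2.
New component count: 2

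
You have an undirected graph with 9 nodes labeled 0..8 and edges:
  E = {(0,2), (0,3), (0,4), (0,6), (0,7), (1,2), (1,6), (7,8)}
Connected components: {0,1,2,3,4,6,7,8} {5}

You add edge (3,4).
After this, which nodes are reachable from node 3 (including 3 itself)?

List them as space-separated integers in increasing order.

Answer: 0 1 2 3 4 6 7 8

Derivation:
Before: nodes reachable from 3: {0,1,2,3,4,6,7,8}
Adding (3,4): both endpoints already in same component. Reachability from 3 unchanged.
After: nodes reachable from 3: {0,1,2,3,4,6,7,8}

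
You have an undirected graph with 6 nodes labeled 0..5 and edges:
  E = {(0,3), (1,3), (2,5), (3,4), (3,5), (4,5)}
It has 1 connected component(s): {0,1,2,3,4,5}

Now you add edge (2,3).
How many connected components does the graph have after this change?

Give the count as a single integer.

Answer: 1

Derivation:
Initial component count: 1
Add (2,3): endpoints already in same component. Count unchanged: 1.
New component count: 1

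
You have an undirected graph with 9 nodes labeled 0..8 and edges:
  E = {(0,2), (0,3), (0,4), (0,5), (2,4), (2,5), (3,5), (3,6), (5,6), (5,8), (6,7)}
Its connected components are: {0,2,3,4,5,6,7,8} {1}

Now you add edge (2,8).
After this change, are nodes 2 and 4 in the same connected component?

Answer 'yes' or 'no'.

Answer: yes

Derivation:
Initial components: {0,2,3,4,5,6,7,8} {1}
Adding edge (2,8): both already in same component {0,2,3,4,5,6,7,8}. No change.
New components: {0,2,3,4,5,6,7,8} {1}
Are 2 and 4 in the same component? yes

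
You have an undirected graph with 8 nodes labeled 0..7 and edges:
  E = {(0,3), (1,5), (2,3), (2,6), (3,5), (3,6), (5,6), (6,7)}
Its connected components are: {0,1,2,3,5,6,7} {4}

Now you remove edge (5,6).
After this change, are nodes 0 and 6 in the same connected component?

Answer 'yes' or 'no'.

Initial components: {0,1,2,3,5,6,7} {4}
Removing edge (5,6): not a bridge — component count unchanged at 2.
New components: {0,1,2,3,5,6,7} {4}
Are 0 and 6 in the same component? yes

Answer: yes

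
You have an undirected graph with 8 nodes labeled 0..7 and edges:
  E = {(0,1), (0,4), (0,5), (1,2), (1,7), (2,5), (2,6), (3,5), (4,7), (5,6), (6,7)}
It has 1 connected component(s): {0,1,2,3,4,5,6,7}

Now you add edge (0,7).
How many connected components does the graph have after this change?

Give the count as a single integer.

Answer: 1

Derivation:
Initial component count: 1
Add (0,7): endpoints already in same component. Count unchanged: 1.
New component count: 1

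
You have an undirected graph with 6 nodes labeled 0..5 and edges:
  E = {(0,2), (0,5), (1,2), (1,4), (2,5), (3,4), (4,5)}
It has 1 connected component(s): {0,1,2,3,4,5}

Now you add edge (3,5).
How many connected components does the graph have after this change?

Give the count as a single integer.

Answer: 1

Derivation:
Initial component count: 1
Add (3,5): endpoints already in same component. Count unchanged: 1.
New component count: 1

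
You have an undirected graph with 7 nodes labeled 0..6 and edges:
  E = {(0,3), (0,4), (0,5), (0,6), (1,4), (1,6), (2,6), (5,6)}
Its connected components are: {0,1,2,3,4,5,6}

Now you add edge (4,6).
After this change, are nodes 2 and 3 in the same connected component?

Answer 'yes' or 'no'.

Answer: yes

Derivation:
Initial components: {0,1,2,3,4,5,6}
Adding edge (4,6): both already in same component {0,1,2,3,4,5,6}. No change.
New components: {0,1,2,3,4,5,6}
Are 2 and 3 in the same component? yes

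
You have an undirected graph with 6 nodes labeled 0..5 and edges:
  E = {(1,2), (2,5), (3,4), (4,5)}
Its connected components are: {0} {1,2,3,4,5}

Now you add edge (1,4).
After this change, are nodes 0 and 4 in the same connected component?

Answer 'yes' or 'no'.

Initial components: {0} {1,2,3,4,5}
Adding edge (1,4): both already in same component {1,2,3,4,5}. No change.
New components: {0} {1,2,3,4,5}
Are 0 and 4 in the same component? no

Answer: no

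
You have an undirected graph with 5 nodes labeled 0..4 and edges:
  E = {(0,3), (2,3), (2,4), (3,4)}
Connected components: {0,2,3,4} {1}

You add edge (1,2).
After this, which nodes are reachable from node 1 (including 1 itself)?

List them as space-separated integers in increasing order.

Answer: 0 1 2 3 4

Derivation:
Before: nodes reachable from 1: {1}
Adding (1,2): merges 1's component with another. Reachability grows.
After: nodes reachable from 1: {0,1,2,3,4}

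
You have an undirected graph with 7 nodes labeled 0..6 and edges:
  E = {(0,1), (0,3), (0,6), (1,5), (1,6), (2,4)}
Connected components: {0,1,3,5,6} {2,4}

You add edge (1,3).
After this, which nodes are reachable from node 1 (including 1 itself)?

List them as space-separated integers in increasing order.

Before: nodes reachable from 1: {0,1,3,5,6}
Adding (1,3): both endpoints already in same component. Reachability from 1 unchanged.
After: nodes reachable from 1: {0,1,3,5,6}

Answer: 0 1 3 5 6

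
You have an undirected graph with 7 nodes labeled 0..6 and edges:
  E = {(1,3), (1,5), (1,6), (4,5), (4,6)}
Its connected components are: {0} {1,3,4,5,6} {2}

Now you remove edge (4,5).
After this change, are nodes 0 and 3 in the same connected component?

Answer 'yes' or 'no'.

Initial components: {0} {1,3,4,5,6} {2}
Removing edge (4,5): not a bridge — component count unchanged at 3.
New components: {0} {1,3,4,5,6} {2}
Are 0 and 3 in the same component? no

Answer: no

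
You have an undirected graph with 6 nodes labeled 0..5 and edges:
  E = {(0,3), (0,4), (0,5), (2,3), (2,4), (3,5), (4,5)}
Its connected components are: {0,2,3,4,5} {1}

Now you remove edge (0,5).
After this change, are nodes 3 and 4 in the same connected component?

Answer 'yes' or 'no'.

Answer: yes

Derivation:
Initial components: {0,2,3,4,5} {1}
Removing edge (0,5): not a bridge — component count unchanged at 2.
New components: {0,2,3,4,5} {1}
Are 3 and 4 in the same component? yes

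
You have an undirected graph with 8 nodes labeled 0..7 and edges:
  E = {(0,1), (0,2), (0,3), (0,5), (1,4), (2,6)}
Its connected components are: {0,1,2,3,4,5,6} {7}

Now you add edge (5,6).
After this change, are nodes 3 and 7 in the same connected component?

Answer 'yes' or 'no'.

Answer: no

Derivation:
Initial components: {0,1,2,3,4,5,6} {7}
Adding edge (5,6): both already in same component {0,1,2,3,4,5,6}. No change.
New components: {0,1,2,3,4,5,6} {7}
Are 3 and 7 in the same component? no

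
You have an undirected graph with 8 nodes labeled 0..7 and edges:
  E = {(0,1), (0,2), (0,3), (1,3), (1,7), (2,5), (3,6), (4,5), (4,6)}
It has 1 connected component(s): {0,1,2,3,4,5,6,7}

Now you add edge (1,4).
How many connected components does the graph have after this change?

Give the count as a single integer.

Answer: 1

Derivation:
Initial component count: 1
Add (1,4): endpoints already in same component. Count unchanged: 1.
New component count: 1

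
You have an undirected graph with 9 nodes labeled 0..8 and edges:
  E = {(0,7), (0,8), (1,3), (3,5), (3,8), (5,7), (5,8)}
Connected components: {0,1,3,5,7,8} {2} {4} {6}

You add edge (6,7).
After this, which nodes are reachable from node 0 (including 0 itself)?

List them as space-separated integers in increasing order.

Before: nodes reachable from 0: {0,1,3,5,7,8}
Adding (6,7): merges 0's component with another. Reachability grows.
After: nodes reachable from 0: {0,1,3,5,6,7,8}

Answer: 0 1 3 5 6 7 8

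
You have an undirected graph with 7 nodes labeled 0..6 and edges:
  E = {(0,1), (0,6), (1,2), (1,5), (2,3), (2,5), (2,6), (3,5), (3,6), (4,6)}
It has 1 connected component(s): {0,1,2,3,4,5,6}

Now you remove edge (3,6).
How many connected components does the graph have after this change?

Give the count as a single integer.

Initial component count: 1
Remove (3,6): not a bridge. Count unchanged: 1.
  After removal, components: {0,1,2,3,4,5,6}
New component count: 1

Answer: 1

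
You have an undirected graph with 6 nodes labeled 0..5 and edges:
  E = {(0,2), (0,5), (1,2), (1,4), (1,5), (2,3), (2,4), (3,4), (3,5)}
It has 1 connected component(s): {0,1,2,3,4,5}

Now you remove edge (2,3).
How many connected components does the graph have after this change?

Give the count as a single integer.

Answer: 1

Derivation:
Initial component count: 1
Remove (2,3): not a bridge. Count unchanged: 1.
  After removal, components: {0,1,2,3,4,5}
New component count: 1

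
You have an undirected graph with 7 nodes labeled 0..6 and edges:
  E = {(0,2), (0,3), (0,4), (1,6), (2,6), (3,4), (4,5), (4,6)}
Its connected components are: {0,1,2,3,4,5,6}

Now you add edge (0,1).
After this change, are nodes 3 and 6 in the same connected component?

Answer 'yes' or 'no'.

Initial components: {0,1,2,3,4,5,6}
Adding edge (0,1): both already in same component {0,1,2,3,4,5,6}. No change.
New components: {0,1,2,3,4,5,6}
Are 3 and 6 in the same component? yes

Answer: yes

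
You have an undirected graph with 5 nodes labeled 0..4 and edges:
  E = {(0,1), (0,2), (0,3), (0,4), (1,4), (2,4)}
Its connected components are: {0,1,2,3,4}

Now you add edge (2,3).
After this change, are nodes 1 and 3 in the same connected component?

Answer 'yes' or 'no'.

Initial components: {0,1,2,3,4}
Adding edge (2,3): both already in same component {0,1,2,3,4}. No change.
New components: {0,1,2,3,4}
Are 1 and 3 in the same component? yes

Answer: yes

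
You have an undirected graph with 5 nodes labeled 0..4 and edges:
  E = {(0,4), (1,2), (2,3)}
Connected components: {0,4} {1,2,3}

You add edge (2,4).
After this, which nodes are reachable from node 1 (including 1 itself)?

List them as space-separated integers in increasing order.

Answer: 0 1 2 3 4

Derivation:
Before: nodes reachable from 1: {1,2,3}
Adding (2,4): merges 1's component with another. Reachability grows.
After: nodes reachable from 1: {0,1,2,3,4}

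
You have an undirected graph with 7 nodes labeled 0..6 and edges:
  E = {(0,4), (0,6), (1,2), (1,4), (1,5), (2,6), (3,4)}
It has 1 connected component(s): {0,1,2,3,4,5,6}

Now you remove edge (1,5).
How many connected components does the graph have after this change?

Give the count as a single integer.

Initial component count: 1
Remove (1,5): it was a bridge. Count increases: 1 -> 2.
  After removal, components: {0,1,2,3,4,6} {5}
New component count: 2

Answer: 2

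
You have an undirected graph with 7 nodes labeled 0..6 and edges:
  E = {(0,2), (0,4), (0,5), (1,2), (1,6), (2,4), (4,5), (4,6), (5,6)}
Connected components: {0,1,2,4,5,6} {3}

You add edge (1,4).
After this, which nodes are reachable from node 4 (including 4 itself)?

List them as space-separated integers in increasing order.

Before: nodes reachable from 4: {0,1,2,4,5,6}
Adding (1,4): both endpoints already in same component. Reachability from 4 unchanged.
After: nodes reachable from 4: {0,1,2,4,5,6}

Answer: 0 1 2 4 5 6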